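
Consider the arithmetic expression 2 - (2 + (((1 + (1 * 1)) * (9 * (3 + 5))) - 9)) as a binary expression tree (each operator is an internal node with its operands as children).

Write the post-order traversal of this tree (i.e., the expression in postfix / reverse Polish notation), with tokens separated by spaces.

Post-order on an expression tree gives postfix notation: for each operator, emit left operand, right operand, then the operator.

2 2 1 1 1 * + 9 3 5 + * * 9 - + -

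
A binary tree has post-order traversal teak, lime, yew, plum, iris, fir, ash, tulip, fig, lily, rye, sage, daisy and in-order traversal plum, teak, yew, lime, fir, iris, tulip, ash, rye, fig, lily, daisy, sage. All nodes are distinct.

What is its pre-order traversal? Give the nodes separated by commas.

The last element of post-order is the root; it splits in-order into left and right subtrees.
Root daisy: left subtree has 11 nodes {plum, teak, yew, lime, fir, iris, tulip, ash, rye, fig, lily}, right has 1 {sage}.
  Root rye: left subtree has 8 nodes {plum, teak, yew, lime, fir, iris, tulip, ash}, right has 2 {fig, lily}.
    Root tulip: left subtree has 6 nodes {plum, teak, yew, lime, fir, iris}, right has 1 {ash}.
      Root fir: left subtree has 4 nodes {plum, teak, yew, lime}, right has 1 {iris}.
        Root plum: left subtree has 0 nodes { }, right has 3 {teak, yew, lime}.
          Root yew: left subtree has 1 node {teak}, right has 1 {lime}.
    Root lily: left subtree has 1 node {fig}, right has 0 { }.

daisy, rye, tulip, fir, plum, yew, teak, lime, iris, ash, lily, fig, sage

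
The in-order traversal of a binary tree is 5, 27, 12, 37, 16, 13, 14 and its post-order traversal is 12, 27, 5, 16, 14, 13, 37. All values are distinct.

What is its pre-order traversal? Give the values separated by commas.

37, 5, 27, 12, 13, 16, 14

The last element of post-order is the root; it splits in-order into left and right subtrees.
Root 37: left subtree has 3 nodes {5, 27, 12}, right has 3 {16, 13, 14}.
  Root 5: left subtree has 0 nodes { }, right has 2 {27, 12}.
    Root 27: left subtree has 0 nodes { }, right has 1 {12}.
  Root 13: left subtree has 1 node {16}, right has 1 {14}.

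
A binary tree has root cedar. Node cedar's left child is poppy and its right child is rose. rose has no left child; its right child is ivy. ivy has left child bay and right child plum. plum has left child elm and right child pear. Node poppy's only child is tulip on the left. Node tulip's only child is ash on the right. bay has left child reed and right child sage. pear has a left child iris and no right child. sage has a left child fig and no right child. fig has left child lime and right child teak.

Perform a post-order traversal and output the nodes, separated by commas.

Post-order visits the left subtree, then the right subtree, then the node.
At cedar: go left to poppy.
  At poppy: go left to tulip.
    At tulip: no left child.
    At tulip: go right to ash.
      ash is a leaf — visit ash.
    Visit tulip.
  At poppy: no right child.
  Visit poppy.
At cedar: go right to rose.
  At rose: no left child.
  At rose: go right to ivy.
    At ivy: go left to bay.
      At bay: go left to reed.
        reed is a leaf — visit reed.
      At bay: go right to sage.
        At sage: go left to fig.
          At fig: go left to lime.
            lime is a leaf — visit lime.
          At fig: go right to teak.
            teak is a leaf — visit teak.
          Visit fig.
        At sage: no right child.
        Visit sage.
      Visit bay.
    At ivy: go right to plum.
      At plum: go left to elm.
        elm is a leaf — visit elm.
      At plum: go right to pear.
        At pear: go left to iris.
          iris is a leaf — visit iris.
        At pear: no right child.
        Visit pear.
      Visit plum.
    Visit ivy.
  Visit rose.
Visit cedar.

ash, tulip, poppy, reed, lime, teak, fig, sage, bay, elm, iris, pear, plum, ivy, rose, cedar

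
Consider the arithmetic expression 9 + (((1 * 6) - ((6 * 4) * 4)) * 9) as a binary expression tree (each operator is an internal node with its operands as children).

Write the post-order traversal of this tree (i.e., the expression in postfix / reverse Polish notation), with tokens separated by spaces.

Post-order on an expression tree gives postfix notation: for each operator, emit left operand, right operand, then the operator.

9 1 6 * 6 4 * 4 * - 9 * +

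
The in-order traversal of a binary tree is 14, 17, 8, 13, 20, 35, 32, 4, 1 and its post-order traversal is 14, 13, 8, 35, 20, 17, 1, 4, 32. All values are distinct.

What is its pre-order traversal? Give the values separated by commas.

The last element of post-order is the root; it splits in-order into left and right subtrees.
Root 32: left subtree has 6 nodes {14, 17, 8, 13, 20, 35}, right has 2 {4, 1}.
  Root 17: left subtree has 1 node {14}, right has 4 {8, 13, 20, 35}.
    Root 20: left subtree has 2 nodes {8, 13}, right has 1 {35}.
      Root 8: left subtree has 0 nodes { }, right has 1 {13}.
  Root 4: left subtree has 0 nodes { }, right has 1 {1}.

32, 17, 14, 20, 8, 13, 35, 4, 1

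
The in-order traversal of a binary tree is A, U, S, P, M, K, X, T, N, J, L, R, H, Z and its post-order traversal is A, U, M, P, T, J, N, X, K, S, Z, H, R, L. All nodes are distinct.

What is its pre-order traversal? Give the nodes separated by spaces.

L S U A K P M X N T J R H Z

The last element of post-order is the root; it splits in-order into left and right subtrees.
Root L: left subtree has 10 nodes {A, U, S, P, M, K, X, T, N, J}, right has 3 {R, H, Z}.
  Root S: left subtree has 2 nodes {A, U}, right has 7 {P, M, K, X, T, N, J}.
    Root U: left subtree has 1 node {A}, right has 0 { }.
    Root K: left subtree has 2 nodes {P, M}, right has 4 {X, T, N, J}.
      Root P: left subtree has 0 nodes { }, right has 1 {M}.
      Root X: left subtree has 0 nodes { }, right has 3 {T, N, J}.
        Root N: left subtree has 1 node {T}, right has 1 {J}.
  Root R: left subtree has 0 nodes { }, right has 2 {H, Z}.
    Root H: left subtree has 0 nodes { }, right has 1 {Z}.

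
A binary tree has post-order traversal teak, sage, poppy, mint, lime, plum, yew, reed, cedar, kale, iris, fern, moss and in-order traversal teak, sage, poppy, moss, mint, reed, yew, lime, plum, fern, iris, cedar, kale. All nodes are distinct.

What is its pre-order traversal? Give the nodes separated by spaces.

moss poppy sage teak fern reed mint yew plum lime iris kale cedar

The last element of post-order is the root; it splits in-order into left and right subtrees.
Root moss: left subtree has 3 nodes {teak, sage, poppy}, right has 9 {mint, reed, yew, lime, plum, fern, iris, cedar, kale}.
  Root poppy: left subtree has 2 nodes {teak, sage}, right has 0 { }.
    Root sage: left subtree has 1 node {teak}, right has 0 { }.
  Root fern: left subtree has 5 nodes {mint, reed, yew, lime, plum}, right has 3 {iris, cedar, kale}.
    Root reed: left subtree has 1 node {mint}, right has 3 {yew, lime, plum}.
      Root yew: left subtree has 0 nodes { }, right has 2 {lime, plum}.
        Root plum: left subtree has 1 node {lime}, right has 0 { }.
    Root iris: left subtree has 0 nodes { }, right has 2 {cedar, kale}.
      Root kale: left subtree has 1 node {cedar}, right has 0 { }.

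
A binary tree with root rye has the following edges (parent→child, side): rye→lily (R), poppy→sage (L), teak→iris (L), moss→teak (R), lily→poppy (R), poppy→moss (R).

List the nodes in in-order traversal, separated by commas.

In-order visits the left subtree, then the node, then the right subtree.
At rye: no left child.
Visit rye.
At rye: go right to lily.
  At lily: no left child.
  Visit lily.
  At lily: go right to poppy.
    At poppy: go left to sage.
      sage is a leaf — visit sage.
    Visit poppy.
    At poppy: go right to moss.
      At moss: no left child.
      Visit moss.
      At moss: go right to teak.
        At teak: go left to iris.
          iris is a leaf — visit iris.
        Visit teak.
        At teak: no right child.

rye, lily, sage, poppy, moss, iris, teak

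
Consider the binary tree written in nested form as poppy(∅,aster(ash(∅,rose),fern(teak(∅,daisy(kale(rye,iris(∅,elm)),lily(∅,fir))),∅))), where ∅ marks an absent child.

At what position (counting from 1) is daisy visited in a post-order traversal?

Post-order visits the left subtree, then the right subtree, then the node.
At poppy: no left child.
At poppy: go right to aster.
  At aster: go left to ash.
    At ash: no left child.
    At ash: go right to rose.
      rose is a leaf — visit rose.
    Visit ash.
  At aster: go right to fern.
    At fern: go left to teak.
      At teak: no left child.
      At teak: go right to daisy.
        At daisy: go left to kale.
          At kale: go left to rye.
            rye is a leaf — visit rye.
          At kale: go right to iris.
            At iris: no left child.
            At iris: go right to elm.
              elm is a leaf — visit elm.
            Visit iris.
          Visit kale.
        At daisy: go right to lily.
          At lily: no left child.
          At lily: go right to fir.
            fir is a leaf — visit fir.
          Visit lily.
        Visit daisy.
      Visit teak.
    At fern: no right child.
    Visit fern.
  Visit aster.
Visit poppy.
Full post-order sequence: rose, ash, rye, elm, iris, kale, fir, lily, daisy, teak, fern, aster, poppy.

9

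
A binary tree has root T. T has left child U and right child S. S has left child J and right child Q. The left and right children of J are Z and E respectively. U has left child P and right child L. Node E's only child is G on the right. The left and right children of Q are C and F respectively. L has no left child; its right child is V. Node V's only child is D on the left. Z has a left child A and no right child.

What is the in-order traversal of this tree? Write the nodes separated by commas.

In-order visits the left subtree, then the node, then the right subtree.
At T: go left to U.
  At U: go left to P.
    P is a leaf — visit P.
  Visit U.
  At U: go right to L.
    At L: no left child.
    Visit L.
    At L: go right to V.
      At V: go left to D.
        D is a leaf — visit D.
      Visit V.
      At V: no right child.
Visit T.
At T: go right to S.
  At S: go left to J.
    At J: go left to Z.
      At Z: go left to A.
        A is a leaf — visit A.
      Visit Z.
      At Z: no right child.
    Visit J.
    At J: go right to E.
      At E: no left child.
      Visit E.
      At E: go right to G.
        G is a leaf — visit G.
  Visit S.
  At S: go right to Q.
    At Q: go left to C.
      C is a leaf — visit C.
    Visit Q.
    At Q: go right to F.
      F is a leaf — visit F.

P, U, L, D, V, T, A, Z, J, E, G, S, C, Q, F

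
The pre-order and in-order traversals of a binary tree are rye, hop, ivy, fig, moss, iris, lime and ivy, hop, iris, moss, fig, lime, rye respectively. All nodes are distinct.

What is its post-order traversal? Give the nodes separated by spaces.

ivy iris moss lime fig hop rye

The first element of pre-order is the root; it splits in-order into left and right subtrees.
Root rye: left subtree has 6 nodes {ivy, hop, iris, moss, fig, lime}, right has 0 { }.
  Root hop: left subtree has 1 node {ivy}, right has 4 {iris, moss, fig, lime}.
    Root fig: left subtree has 2 nodes {iris, moss}, right has 1 {lime}.
      Root moss: left subtree has 1 node {iris}, right has 0 { }.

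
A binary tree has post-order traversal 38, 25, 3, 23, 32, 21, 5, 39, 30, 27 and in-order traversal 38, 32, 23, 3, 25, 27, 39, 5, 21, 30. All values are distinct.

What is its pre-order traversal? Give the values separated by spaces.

27 32 38 23 3 25 30 39 5 21

The last element of post-order is the root; it splits in-order into left and right subtrees.
Root 27: left subtree has 5 nodes {38, 32, 23, 3, 25}, right has 4 {39, 5, 21, 30}.
  Root 32: left subtree has 1 node {38}, right has 3 {23, 3, 25}.
    Root 23: left subtree has 0 nodes { }, right has 2 {3, 25}.
      Root 3: left subtree has 0 nodes { }, right has 1 {25}.
  Root 30: left subtree has 3 nodes {39, 5, 21}, right has 0 { }.
    Root 39: left subtree has 0 nodes { }, right has 2 {5, 21}.
      Root 5: left subtree has 0 nodes { }, right has 1 {21}.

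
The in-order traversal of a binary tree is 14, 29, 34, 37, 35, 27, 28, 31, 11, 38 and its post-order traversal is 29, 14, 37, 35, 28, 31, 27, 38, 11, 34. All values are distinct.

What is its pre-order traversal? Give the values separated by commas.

34, 14, 29, 11, 27, 35, 37, 31, 28, 38

The last element of post-order is the root; it splits in-order into left and right subtrees.
Root 34: left subtree has 2 nodes {14, 29}, right has 7 {37, 35, 27, 28, 31, 11, 38}.
  Root 14: left subtree has 0 nodes { }, right has 1 {29}.
  Root 11: left subtree has 5 nodes {37, 35, 27, 28, 31}, right has 1 {38}.
    Root 27: left subtree has 2 nodes {37, 35}, right has 2 {28, 31}.
      Root 35: left subtree has 1 node {37}, right has 0 { }.
      Root 31: left subtree has 1 node {28}, right has 0 { }.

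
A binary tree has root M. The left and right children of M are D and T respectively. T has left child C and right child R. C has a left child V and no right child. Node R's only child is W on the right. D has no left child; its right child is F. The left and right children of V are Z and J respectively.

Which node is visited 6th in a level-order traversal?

Level-order visits nodes level by level from the root, left to right within each level.
Level 0: M
Level 1: D, T
Level 2: F, C, R
Level 3: V, W
Level 4: Z, J
Full level-order sequence: M, D, T, F, C, R, V, W, Z, J.

R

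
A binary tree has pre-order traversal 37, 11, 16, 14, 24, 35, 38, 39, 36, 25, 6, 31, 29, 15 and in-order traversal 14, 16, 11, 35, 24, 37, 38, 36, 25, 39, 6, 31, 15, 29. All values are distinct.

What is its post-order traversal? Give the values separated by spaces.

The first element of pre-order is the root; it splits in-order into left and right subtrees.
Root 37: left subtree has 5 nodes {14, 16, 11, 35, 24}, right has 8 {38, 36, 25, 39, 6, 31, 15, 29}.
  Root 11: left subtree has 2 nodes {14, 16}, right has 2 {35, 24}.
    Root 16: left subtree has 1 node {14}, right has 0 { }.
    Root 24: left subtree has 1 node {35}, right has 0 { }.
  Root 38: left subtree has 0 nodes { }, right has 7 {36, 25, 39, 6, 31, 15, 29}.
    Root 39: left subtree has 2 nodes {36, 25}, right has 4 {6, 31, 15, 29}.
      Root 36: left subtree has 0 nodes { }, right has 1 {25}.
      Root 6: left subtree has 0 nodes { }, right has 3 {31, 15, 29}.
        Root 31: left subtree has 0 nodes { }, right has 2 {15, 29}.
          Root 29: left subtree has 1 node {15}, right has 0 { }.

14 16 35 24 11 25 36 15 29 31 6 39 38 37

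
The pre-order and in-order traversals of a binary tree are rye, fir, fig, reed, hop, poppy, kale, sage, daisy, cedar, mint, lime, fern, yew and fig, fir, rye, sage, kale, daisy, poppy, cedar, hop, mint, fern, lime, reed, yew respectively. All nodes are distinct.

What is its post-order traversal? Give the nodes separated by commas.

fig, fir, sage, daisy, kale, cedar, poppy, fern, lime, mint, hop, yew, reed, rye

The first element of pre-order is the root; it splits in-order into left and right subtrees.
Root rye: left subtree has 2 nodes {fig, fir}, right has 11 {sage, kale, daisy, poppy, cedar, hop, mint, fern, lime, reed, yew}.
  Root fir: left subtree has 1 node {fig}, right has 0 { }.
  Root reed: left subtree has 9 nodes {sage, kale, daisy, poppy, cedar, hop, mint, fern, lime}, right has 1 {yew}.
    Root hop: left subtree has 5 nodes {sage, kale, daisy, poppy, cedar}, right has 3 {mint, fern, lime}.
      Root poppy: left subtree has 3 nodes {sage, kale, daisy}, right has 1 {cedar}.
        Root kale: left subtree has 1 node {sage}, right has 1 {daisy}.
      Root mint: left subtree has 0 nodes { }, right has 2 {fern, lime}.
        Root lime: left subtree has 1 node {fern}, right has 0 { }.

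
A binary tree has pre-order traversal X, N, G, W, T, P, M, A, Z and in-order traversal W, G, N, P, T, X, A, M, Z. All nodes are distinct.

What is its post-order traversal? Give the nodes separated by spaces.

W G P T N A Z M X

The first element of pre-order is the root; it splits in-order into left and right subtrees.
Root X: left subtree has 5 nodes {W, G, N, P, T}, right has 3 {A, M, Z}.
  Root N: left subtree has 2 nodes {W, G}, right has 2 {P, T}.
    Root G: left subtree has 1 node {W}, right has 0 { }.
    Root T: left subtree has 1 node {P}, right has 0 { }.
  Root M: left subtree has 1 node {A}, right has 1 {Z}.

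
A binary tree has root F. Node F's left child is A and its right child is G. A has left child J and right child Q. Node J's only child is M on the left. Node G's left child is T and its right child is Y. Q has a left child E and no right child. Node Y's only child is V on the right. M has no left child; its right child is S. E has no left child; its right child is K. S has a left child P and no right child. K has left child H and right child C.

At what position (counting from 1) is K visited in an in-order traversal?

In-order visits the left subtree, then the node, then the right subtree.
At F: go left to A.
  At A: go left to J.
    At J: go left to M.
      At M: no left child.
      Visit M.
      At M: go right to S.
        At S: go left to P.
          P is a leaf — visit P.
        Visit S.
        At S: no right child.
    Visit J.
    At J: no right child.
  Visit A.
  At A: go right to Q.
    At Q: go left to E.
      At E: no left child.
      Visit E.
      At E: go right to K.
        At K: go left to H.
          H is a leaf — visit H.
        Visit K.
        At K: go right to C.
          C is a leaf — visit C.
    Visit Q.
    At Q: no right child.
Visit F.
At F: go right to G.
  At G: go left to T.
    T is a leaf — visit T.
  Visit G.
  At G: go right to Y.
    At Y: no left child.
    Visit Y.
    At Y: go right to V.
      V is a leaf — visit V.
Full in-order sequence: M, P, S, J, A, E, H, K, C, Q, F, T, G, Y, V.

8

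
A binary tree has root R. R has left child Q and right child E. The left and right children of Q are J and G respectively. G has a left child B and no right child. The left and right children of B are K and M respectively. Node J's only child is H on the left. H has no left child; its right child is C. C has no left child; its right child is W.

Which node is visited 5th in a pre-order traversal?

Pre-order visits the node, then its left subtree, then its right subtree.
Visit R.
At R: go left to Q.
  Visit Q.
  At Q: go left to J.
    Visit J.
    At J: go left to H.
      Visit H.
      At H: no left child.
      At H: go right to C.
        Visit C.
        At C: no left child.
        At C: go right to W.
          W is a leaf — visit W.
    At J: no right child.
  At Q: go right to G.
    Visit G.
    At G: go left to B.
      Visit B.
      At B: go left to K.
        K is a leaf — visit K.
      At B: go right to M.
        M is a leaf — visit M.
    At G: no right child.
At R: go right to E.
  E is a leaf — visit E.
Full pre-order sequence: R, Q, J, H, C, W, G, B, K, M, E.

C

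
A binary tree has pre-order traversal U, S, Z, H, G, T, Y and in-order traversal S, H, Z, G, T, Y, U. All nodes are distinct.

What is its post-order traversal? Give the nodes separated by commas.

The first element of pre-order is the root; it splits in-order into left and right subtrees.
Root U: left subtree has 6 nodes {S, H, Z, G, T, Y}, right has 0 { }.
  Root S: left subtree has 0 nodes { }, right has 5 {H, Z, G, T, Y}.
    Root Z: left subtree has 1 node {H}, right has 3 {G, T, Y}.
      Root G: left subtree has 0 nodes { }, right has 2 {T, Y}.
        Root T: left subtree has 0 nodes { }, right has 1 {Y}.

H, Y, T, G, Z, S, U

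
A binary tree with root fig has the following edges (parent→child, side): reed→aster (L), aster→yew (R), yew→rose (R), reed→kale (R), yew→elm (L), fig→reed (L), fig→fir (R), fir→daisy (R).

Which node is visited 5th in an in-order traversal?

In-order visits the left subtree, then the node, then the right subtree.
At fig: go left to reed.
  At reed: go left to aster.
    At aster: no left child.
    Visit aster.
    At aster: go right to yew.
      At yew: go left to elm.
        elm is a leaf — visit elm.
      Visit yew.
      At yew: go right to rose.
        rose is a leaf — visit rose.
  Visit reed.
  At reed: go right to kale.
    kale is a leaf — visit kale.
Visit fig.
At fig: go right to fir.
  At fir: no left child.
  Visit fir.
  At fir: go right to daisy.
    daisy is a leaf — visit daisy.
Full in-order sequence: aster, elm, yew, rose, reed, kale, fig, fir, daisy.

reed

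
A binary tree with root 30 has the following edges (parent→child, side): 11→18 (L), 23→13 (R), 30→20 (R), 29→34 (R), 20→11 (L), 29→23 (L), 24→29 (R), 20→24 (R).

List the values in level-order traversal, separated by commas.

Level-order visits nodes level by level from the root, left to right within each level.
Level 0: 30
Level 1: 20
Level 2: 11, 24
Level 3: 18, 29
Level 4: 23, 34
Level 5: 13

30, 20, 11, 24, 18, 29, 23, 34, 13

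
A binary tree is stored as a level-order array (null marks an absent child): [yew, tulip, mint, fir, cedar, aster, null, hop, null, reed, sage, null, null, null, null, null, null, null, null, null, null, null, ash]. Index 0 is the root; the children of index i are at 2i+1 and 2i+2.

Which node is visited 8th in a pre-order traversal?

ash

Pre-order visits the node, then its left subtree, then its right subtree.
Visit yew.
At yew: go left to tulip.
  Visit tulip.
  At tulip: go left to fir.
    Visit fir.
    At fir: go left to hop.
      hop is a leaf — visit hop.
    At fir: no right child.
  At tulip: go right to cedar.
    Visit cedar.
    At cedar: go left to reed.
      reed is a leaf — visit reed.
    At cedar: go right to sage.
      Visit sage.
      At sage: no left child.
      At sage: go right to ash.
        ash is a leaf — visit ash.
At yew: go right to mint.
  Visit mint.
  At mint: go left to aster.
    aster is a leaf — visit aster.
  At mint: no right child.
Full pre-order sequence: yew, tulip, fir, hop, cedar, reed, sage, ash, mint, aster.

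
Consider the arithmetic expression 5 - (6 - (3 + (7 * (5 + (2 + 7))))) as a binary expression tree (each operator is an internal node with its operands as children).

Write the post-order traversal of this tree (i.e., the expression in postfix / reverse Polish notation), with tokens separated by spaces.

Post-order on an expression tree gives postfix notation: for each operator, emit left operand, right operand, then the operator.

5 6 3 7 5 2 7 + + * + - -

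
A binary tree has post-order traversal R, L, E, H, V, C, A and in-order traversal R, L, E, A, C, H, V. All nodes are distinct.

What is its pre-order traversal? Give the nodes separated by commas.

A, E, L, R, C, V, H

The last element of post-order is the root; it splits in-order into left and right subtrees.
Root A: left subtree has 3 nodes {R, L, E}, right has 3 {C, H, V}.
  Root E: left subtree has 2 nodes {R, L}, right has 0 { }.
    Root L: left subtree has 1 node {R}, right has 0 { }.
  Root C: left subtree has 0 nodes { }, right has 2 {H, V}.
    Root V: left subtree has 1 node {H}, right has 0 { }.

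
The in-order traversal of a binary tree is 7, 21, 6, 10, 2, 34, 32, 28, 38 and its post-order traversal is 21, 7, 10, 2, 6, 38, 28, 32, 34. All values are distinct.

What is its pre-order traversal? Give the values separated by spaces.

The last element of post-order is the root; it splits in-order into left and right subtrees.
Root 34: left subtree has 5 nodes {7, 21, 6, 10, 2}, right has 3 {32, 28, 38}.
  Root 6: left subtree has 2 nodes {7, 21}, right has 2 {10, 2}.
    Root 7: left subtree has 0 nodes { }, right has 1 {21}.
    Root 2: left subtree has 1 node {10}, right has 0 { }.
  Root 32: left subtree has 0 nodes { }, right has 2 {28, 38}.
    Root 28: left subtree has 0 nodes { }, right has 1 {38}.

34 6 7 21 2 10 32 28 38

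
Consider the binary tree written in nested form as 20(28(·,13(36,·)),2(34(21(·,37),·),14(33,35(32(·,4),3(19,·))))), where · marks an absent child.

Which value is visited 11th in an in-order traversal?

In-order visits the left subtree, then the node, then the right subtree.
At 20: go left to 28.
  At 28: no left child.
  Visit 28.
  At 28: go right to 13.
    At 13: go left to 36.
      36 is a leaf — visit 36.
    Visit 13.
    At 13: no right child.
Visit 20.
At 20: go right to 2.
  At 2: go left to 34.
    At 34: go left to 21.
      At 21: no left child.
      Visit 21.
      At 21: go right to 37.
        37 is a leaf — visit 37.
    Visit 34.
    At 34: no right child.
  Visit 2.
  At 2: go right to 14.
    At 14: go left to 33.
      33 is a leaf — visit 33.
    Visit 14.
    At 14: go right to 35.
      At 35: go left to 32.
        At 32: no left child.
        Visit 32.
        At 32: go right to 4.
          4 is a leaf — visit 4.
      Visit 35.
      At 35: go right to 3.
        At 3: go left to 19.
          19 is a leaf — visit 19.
        Visit 3.
        At 3: no right child.
Full in-order sequence: 28, 36, 13, 20, 21, 37, 34, 2, 33, 14, 32, 4, 35, 19, 3.

32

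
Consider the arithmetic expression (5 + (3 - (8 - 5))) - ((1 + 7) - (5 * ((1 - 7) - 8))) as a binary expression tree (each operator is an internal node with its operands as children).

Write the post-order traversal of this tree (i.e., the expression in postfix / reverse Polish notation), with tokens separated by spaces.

Post-order on an expression tree gives postfix notation: for each operator, emit left operand, right operand, then the operator.

5 3 8 5 - - + 1 7 + 5 1 7 - 8 - * - -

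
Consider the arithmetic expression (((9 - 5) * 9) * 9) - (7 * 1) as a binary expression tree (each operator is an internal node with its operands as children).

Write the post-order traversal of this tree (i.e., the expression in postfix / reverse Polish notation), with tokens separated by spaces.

Post-order on an expression tree gives postfix notation: for each operator, emit left operand, right operand, then the operator.

9 5 - 9 * 9 * 7 1 * -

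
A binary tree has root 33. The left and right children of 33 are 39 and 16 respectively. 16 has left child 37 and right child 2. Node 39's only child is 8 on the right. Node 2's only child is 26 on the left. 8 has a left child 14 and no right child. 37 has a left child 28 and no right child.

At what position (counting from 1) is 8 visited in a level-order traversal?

Level-order visits nodes level by level from the root, left to right within each level.
Level 0: 33
Level 1: 39, 16
Level 2: 8, 37, 2
Level 3: 14, 28, 26
Full level-order sequence: 33, 39, 16, 8, 37, 2, 14, 28, 26.

4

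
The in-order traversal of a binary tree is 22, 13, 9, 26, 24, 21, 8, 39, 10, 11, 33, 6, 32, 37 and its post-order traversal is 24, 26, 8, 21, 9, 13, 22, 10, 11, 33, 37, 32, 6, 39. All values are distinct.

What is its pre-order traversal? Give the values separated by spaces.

39 22 13 9 21 26 24 8 6 33 11 10 32 37

The last element of post-order is the root; it splits in-order into left and right subtrees.
Root 39: left subtree has 7 nodes {22, 13, 9, 26, 24, 21, 8}, right has 6 {10, 11, 33, 6, 32, 37}.
  Root 22: left subtree has 0 nodes { }, right has 6 {13, 9, 26, 24, 21, 8}.
    Root 13: left subtree has 0 nodes { }, right has 5 {9, 26, 24, 21, 8}.
      Root 9: left subtree has 0 nodes { }, right has 4 {26, 24, 21, 8}.
        Root 21: left subtree has 2 nodes {26, 24}, right has 1 {8}.
          Root 26: left subtree has 0 nodes { }, right has 1 {24}.
  Root 6: left subtree has 3 nodes {10, 11, 33}, right has 2 {32, 37}.
    Root 33: left subtree has 2 nodes {10, 11}, right has 0 { }.
      Root 11: left subtree has 1 node {10}, right has 0 { }.
    Root 32: left subtree has 0 nodes { }, right has 1 {37}.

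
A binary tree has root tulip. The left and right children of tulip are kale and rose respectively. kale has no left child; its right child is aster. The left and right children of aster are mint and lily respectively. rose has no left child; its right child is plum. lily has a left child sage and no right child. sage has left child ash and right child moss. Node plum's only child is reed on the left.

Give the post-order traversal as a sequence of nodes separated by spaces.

mint ash moss sage lily aster kale reed plum rose tulip

Post-order visits the left subtree, then the right subtree, then the node.
At tulip: go left to kale.
  At kale: no left child.
  At kale: go right to aster.
    At aster: go left to mint.
      mint is a leaf — visit mint.
    At aster: go right to lily.
      At lily: go left to sage.
        At sage: go left to ash.
          ash is a leaf — visit ash.
        At sage: go right to moss.
          moss is a leaf — visit moss.
        Visit sage.
      At lily: no right child.
      Visit lily.
    Visit aster.
  Visit kale.
At tulip: go right to rose.
  At rose: no left child.
  At rose: go right to plum.
    At plum: go left to reed.
      reed is a leaf — visit reed.
    At plum: no right child.
    Visit plum.
  Visit rose.
Visit tulip.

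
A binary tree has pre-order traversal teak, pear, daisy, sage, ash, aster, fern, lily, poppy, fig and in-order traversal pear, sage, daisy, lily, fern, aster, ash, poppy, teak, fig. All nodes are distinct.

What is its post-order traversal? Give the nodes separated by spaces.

sage lily fern aster poppy ash daisy pear fig teak

The first element of pre-order is the root; it splits in-order into left and right subtrees.
Root teak: left subtree has 8 nodes {pear, sage, daisy, lily, fern, aster, ash, poppy}, right has 1 {fig}.
  Root pear: left subtree has 0 nodes { }, right has 7 {sage, daisy, lily, fern, aster, ash, poppy}.
    Root daisy: left subtree has 1 node {sage}, right has 5 {lily, fern, aster, ash, poppy}.
      Root ash: left subtree has 3 nodes {lily, fern, aster}, right has 1 {poppy}.
        Root aster: left subtree has 2 nodes {lily, fern}, right has 0 { }.
          Root fern: left subtree has 1 node {lily}, right has 0 { }.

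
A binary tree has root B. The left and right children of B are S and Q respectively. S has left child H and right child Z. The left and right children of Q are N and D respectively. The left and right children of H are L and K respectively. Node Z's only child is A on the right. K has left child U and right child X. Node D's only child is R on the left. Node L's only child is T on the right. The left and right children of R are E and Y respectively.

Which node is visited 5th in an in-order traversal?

K

In-order visits the left subtree, then the node, then the right subtree.
At B: go left to S.
  At S: go left to H.
    At H: go left to L.
      At L: no left child.
      Visit L.
      At L: go right to T.
        T is a leaf — visit T.
    Visit H.
    At H: go right to K.
      At K: go left to U.
        U is a leaf — visit U.
      Visit K.
      At K: go right to X.
        X is a leaf — visit X.
  Visit S.
  At S: go right to Z.
    At Z: no left child.
    Visit Z.
    At Z: go right to A.
      A is a leaf — visit A.
Visit B.
At B: go right to Q.
  At Q: go left to N.
    N is a leaf — visit N.
  Visit Q.
  At Q: go right to D.
    At D: go left to R.
      At R: go left to E.
        E is a leaf — visit E.
      Visit R.
      At R: go right to Y.
        Y is a leaf — visit Y.
    Visit D.
    At D: no right child.
Full in-order sequence: L, T, H, U, K, X, S, Z, A, B, N, Q, E, R, Y, D.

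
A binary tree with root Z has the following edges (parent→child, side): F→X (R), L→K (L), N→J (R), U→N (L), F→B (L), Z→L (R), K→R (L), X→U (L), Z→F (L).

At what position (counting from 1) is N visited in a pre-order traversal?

Pre-order visits the node, then its left subtree, then its right subtree.
Visit Z.
At Z: go left to F.
  Visit F.
  At F: go left to B.
    B is a leaf — visit B.
  At F: go right to X.
    Visit X.
    At X: go left to U.
      Visit U.
      At U: go left to N.
        Visit N.
        At N: no left child.
        At N: go right to J.
          J is a leaf — visit J.
      At U: no right child.
    At X: no right child.
At Z: go right to L.
  Visit L.
  At L: go left to K.
    Visit K.
    At K: go left to R.
      R is a leaf — visit R.
    At K: no right child.
  At L: no right child.
Full pre-order sequence: Z, F, B, X, U, N, J, L, K, R.

6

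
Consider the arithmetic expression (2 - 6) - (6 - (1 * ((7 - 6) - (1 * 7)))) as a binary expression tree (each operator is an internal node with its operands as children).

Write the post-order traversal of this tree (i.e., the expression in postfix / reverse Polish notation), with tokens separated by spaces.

Post-order on an expression tree gives postfix notation: for each operator, emit left operand, right operand, then the operator.

2 6 - 6 1 7 6 - 1 7 * - * - -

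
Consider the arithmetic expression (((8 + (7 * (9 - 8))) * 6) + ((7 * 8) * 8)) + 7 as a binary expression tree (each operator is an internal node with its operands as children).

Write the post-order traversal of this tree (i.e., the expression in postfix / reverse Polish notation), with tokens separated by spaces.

Post-order on an expression tree gives postfix notation: for each operator, emit left operand, right operand, then the operator.

8 7 9 8 - * + 6 * 7 8 * 8 * + 7 +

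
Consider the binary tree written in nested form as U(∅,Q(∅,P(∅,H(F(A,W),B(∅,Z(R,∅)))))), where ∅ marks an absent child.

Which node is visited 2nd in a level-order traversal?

Q

Level-order visits nodes level by level from the root, left to right within each level.
Level 0: U
Level 1: Q
Level 2: P
Level 3: H
Level 4: F, B
Level 5: A, W, Z
Level 6: R
Full level-order sequence: U, Q, P, H, F, B, A, W, Z, R.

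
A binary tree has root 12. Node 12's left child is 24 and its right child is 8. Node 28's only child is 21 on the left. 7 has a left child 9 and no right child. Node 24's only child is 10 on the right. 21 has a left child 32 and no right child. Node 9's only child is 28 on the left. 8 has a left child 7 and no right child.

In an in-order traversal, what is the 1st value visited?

In-order visits the left subtree, then the node, then the right subtree.
At 12: go left to 24.
  At 24: no left child.
  Visit 24.
  At 24: go right to 10.
    10 is a leaf — visit 10.
Visit 12.
At 12: go right to 8.
  At 8: go left to 7.
    At 7: go left to 9.
      At 9: go left to 28.
        At 28: go left to 21.
          At 21: go left to 32.
            32 is a leaf — visit 32.
          Visit 21.
          At 21: no right child.
        Visit 28.
        At 28: no right child.
      Visit 9.
      At 9: no right child.
    Visit 7.
    At 7: no right child.
  Visit 8.
  At 8: no right child.
Full in-order sequence: 24, 10, 12, 32, 21, 28, 9, 7, 8.

24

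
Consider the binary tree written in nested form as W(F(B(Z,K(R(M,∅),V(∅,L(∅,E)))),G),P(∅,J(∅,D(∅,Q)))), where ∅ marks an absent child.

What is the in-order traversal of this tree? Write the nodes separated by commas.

Z, B, M, R, K, V, L, E, F, G, W, P, J, D, Q

In-order visits the left subtree, then the node, then the right subtree.
At W: go left to F.
  At F: go left to B.
    At B: go left to Z.
      Z is a leaf — visit Z.
    Visit B.
    At B: go right to K.
      At K: go left to R.
        At R: go left to M.
          M is a leaf — visit M.
        Visit R.
        At R: no right child.
      Visit K.
      At K: go right to V.
        At V: no left child.
        Visit V.
        At V: go right to L.
          At L: no left child.
          Visit L.
          At L: go right to E.
            E is a leaf — visit E.
  Visit F.
  At F: go right to G.
    G is a leaf — visit G.
Visit W.
At W: go right to P.
  At P: no left child.
  Visit P.
  At P: go right to J.
    At J: no left child.
    Visit J.
    At J: go right to D.
      At D: no left child.
      Visit D.
      At D: go right to Q.
        Q is a leaf — visit Q.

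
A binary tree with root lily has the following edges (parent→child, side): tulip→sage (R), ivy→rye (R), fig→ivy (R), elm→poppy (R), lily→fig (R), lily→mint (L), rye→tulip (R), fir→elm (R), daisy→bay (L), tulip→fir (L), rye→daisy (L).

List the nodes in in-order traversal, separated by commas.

In-order visits the left subtree, then the node, then the right subtree.
At lily: go left to mint.
  mint is a leaf — visit mint.
Visit lily.
At lily: go right to fig.
  At fig: no left child.
  Visit fig.
  At fig: go right to ivy.
    At ivy: no left child.
    Visit ivy.
    At ivy: go right to rye.
      At rye: go left to daisy.
        At daisy: go left to bay.
          bay is a leaf — visit bay.
        Visit daisy.
        At daisy: no right child.
      Visit rye.
      At rye: go right to tulip.
        At tulip: go left to fir.
          At fir: no left child.
          Visit fir.
          At fir: go right to elm.
            At elm: no left child.
            Visit elm.
            At elm: go right to poppy.
              poppy is a leaf — visit poppy.
        Visit tulip.
        At tulip: go right to sage.
          sage is a leaf — visit sage.

mint, lily, fig, ivy, bay, daisy, rye, fir, elm, poppy, tulip, sage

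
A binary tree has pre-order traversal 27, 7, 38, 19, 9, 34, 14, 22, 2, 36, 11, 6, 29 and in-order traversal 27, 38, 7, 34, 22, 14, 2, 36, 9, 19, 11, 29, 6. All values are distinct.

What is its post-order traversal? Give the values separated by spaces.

38 22 36 2 14 34 9 29 6 11 19 7 27

The first element of pre-order is the root; it splits in-order into left and right subtrees.
Root 27: left subtree has 0 nodes { }, right has 12 {38, 7, 34, 22, 14, 2, 36, 9, 19, 11, 29, 6}.
  Root 7: left subtree has 1 node {38}, right has 10 {34, 22, 14, 2, 36, 9, 19, 11, 29, 6}.
    Root 19: left subtree has 6 nodes {34, 22, 14, 2, 36, 9}, right has 3 {11, 29, 6}.
      Root 9: left subtree has 5 nodes {34, 22, 14, 2, 36}, right has 0 { }.
        Root 34: left subtree has 0 nodes { }, right has 4 {22, 14, 2, 36}.
          Root 14: left subtree has 1 node {22}, right has 2 {2, 36}.
            Root 2: left subtree has 0 nodes { }, right has 1 {36}.
      Root 11: left subtree has 0 nodes { }, right has 2 {29, 6}.
        Root 6: left subtree has 1 node {29}, right has 0 { }.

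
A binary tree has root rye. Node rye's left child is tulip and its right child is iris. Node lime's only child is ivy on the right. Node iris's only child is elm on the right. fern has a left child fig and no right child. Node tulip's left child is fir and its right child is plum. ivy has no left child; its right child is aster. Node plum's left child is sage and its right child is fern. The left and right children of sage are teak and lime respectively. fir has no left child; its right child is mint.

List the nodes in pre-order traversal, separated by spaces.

Pre-order visits the node, then its left subtree, then its right subtree.
Visit rye.
At rye: go left to tulip.
  Visit tulip.
  At tulip: go left to fir.
    Visit fir.
    At fir: no left child.
    At fir: go right to mint.
      mint is a leaf — visit mint.
  At tulip: go right to plum.
    Visit plum.
    At plum: go left to sage.
      Visit sage.
      At sage: go left to teak.
        teak is a leaf — visit teak.
      At sage: go right to lime.
        Visit lime.
        At lime: no left child.
        At lime: go right to ivy.
          Visit ivy.
          At ivy: no left child.
          At ivy: go right to aster.
            aster is a leaf — visit aster.
    At plum: go right to fern.
      Visit fern.
      At fern: go left to fig.
        fig is a leaf — visit fig.
      At fern: no right child.
At rye: go right to iris.
  Visit iris.
  At iris: no left child.
  At iris: go right to elm.
    elm is a leaf — visit elm.

rye tulip fir mint plum sage teak lime ivy aster fern fig iris elm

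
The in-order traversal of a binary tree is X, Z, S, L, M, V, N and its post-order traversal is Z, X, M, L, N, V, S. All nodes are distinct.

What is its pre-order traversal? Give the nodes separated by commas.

The last element of post-order is the root; it splits in-order into left and right subtrees.
Root S: left subtree has 2 nodes {X, Z}, right has 4 {L, M, V, N}.
  Root X: left subtree has 0 nodes { }, right has 1 {Z}.
  Root V: left subtree has 2 nodes {L, M}, right has 1 {N}.
    Root L: left subtree has 0 nodes { }, right has 1 {M}.

S, X, Z, V, L, M, N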